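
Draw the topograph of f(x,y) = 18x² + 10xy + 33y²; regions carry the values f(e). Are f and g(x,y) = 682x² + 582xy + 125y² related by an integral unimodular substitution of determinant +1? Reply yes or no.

D₁ = -2276, D₂ = -2276
f: reduced (well bottom): (18,10,33) with a≤c, −a<b≤a
g: flip: (682,582,125)→(125,-582,682)
g: translate: b→-82 (≡-582 mod 250), so (125,-582,682)→(125,-82,18)
g: flip: (125,-82,18)→(18,82,125)
g: translate: b→10 (≡82 mod 36), so (18,82,125)→(18,10,33)
g: reduced (well bottom): (18,10,33) with a≤c, −a<b≤a
reduced forms (18, 10, 33) vs (18, 10, 33) ⇒ equivalent

yes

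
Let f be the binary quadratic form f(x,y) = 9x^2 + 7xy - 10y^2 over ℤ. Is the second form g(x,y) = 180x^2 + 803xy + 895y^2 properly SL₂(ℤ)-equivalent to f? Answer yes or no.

D₁ = 409, D₂ = 409
river cycle of f (length 54): (-10, 13, 6), (6, 11, -12), (-12, 13, 5), (5, 17, -6), (-6, 19, 2), (2, 17, -15), (-15, 13, 4), (4, 19, -3), (-3, 17, 10), (10, 3, -10), … (44 more)
river cycle of g (length 54): (9, 7, -10), (-10, 13, 6), (6, 11, -12), (-12, 13, 5), (5, 17, -6), (-6, 19, 2), (2, 17, -15), (-15, 13, 4), (4, 19, -3), (-3, 17, 10), … (44 more)
cycles coincide ⇒ equivalent

yes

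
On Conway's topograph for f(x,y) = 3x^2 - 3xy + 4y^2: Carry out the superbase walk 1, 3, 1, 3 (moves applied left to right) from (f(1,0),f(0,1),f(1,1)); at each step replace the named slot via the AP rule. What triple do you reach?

start (3,4,4) = (f(1,0),f(0,1),f(1,1))
replace slot 1: 2·(4+4) − 3 = 13 → (13,4,4)
replace slot 3: 2·(13+4) − 4 = 30 → (13,4,30)
replace slot 1: 2·(4+30) − 13 = 55 → (55,4,30)
replace slot 3: 2·(55+4) − 30 = 88 → (55,4,88)

55,4,88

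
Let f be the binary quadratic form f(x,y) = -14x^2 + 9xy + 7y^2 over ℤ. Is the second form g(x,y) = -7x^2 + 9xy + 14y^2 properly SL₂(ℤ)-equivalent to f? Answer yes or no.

D₁ = 473, D₂ = 473
river cycle of f (length 4): (7, 19, -4), (-4, 21, 2), (2, 19, -14), (-14, 9, 7)
river cycle of g (length 4): (14, 19, -2), (-2, 21, 4), (4, 19, -7), (-7, 9, 14)
cycles differ ⇒ inequivalent

no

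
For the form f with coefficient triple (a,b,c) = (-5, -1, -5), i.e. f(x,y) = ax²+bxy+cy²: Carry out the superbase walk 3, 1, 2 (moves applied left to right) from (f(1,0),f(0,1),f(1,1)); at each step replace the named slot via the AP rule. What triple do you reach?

start (-5,-5,-11) = (f(1,0),f(0,1),f(1,1))
replace slot 3: 2·((-5)+(-5)) − (-11) = -9 → (-5,-5,-9)
replace slot 1: 2·((-5)+(-9)) − (-5) = -23 → (-23,-5,-9)
replace slot 2: 2·((-23)+(-9)) − (-5) = -59 → (-23,-59,-9)

-23,-59,-9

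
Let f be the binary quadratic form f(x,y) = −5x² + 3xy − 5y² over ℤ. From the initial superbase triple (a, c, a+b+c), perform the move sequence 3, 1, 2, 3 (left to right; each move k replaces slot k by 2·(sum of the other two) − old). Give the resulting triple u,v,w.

start (-5,-5,-7) = (f(1,0),f(0,1),f(1,1))
replace slot 3: 2·((-5)+(-5)) − (-7) = -13 → (-5,-5,-13)
replace slot 1: 2·((-5)+(-13)) − (-5) = -31 → (-31,-5,-13)
replace slot 2: 2·((-31)+(-13)) − (-5) = -83 → (-31,-83,-13)
replace slot 3: 2·((-31)+(-83)) − (-13) = -215 → (-31,-83,-215)

-31,-83,-215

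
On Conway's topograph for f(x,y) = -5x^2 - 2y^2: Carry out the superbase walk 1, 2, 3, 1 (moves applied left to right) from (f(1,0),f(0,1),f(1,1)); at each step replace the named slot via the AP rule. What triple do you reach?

start (-5,-2,-7) = (f(1,0),f(0,1),f(1,1))
replace slot 1: 2·((-2)+(-7)) − (-5) = -13 → (-13,-2,-7)
replace slot 2: 2·((-13)+(-7)) − (-2) = -38 → (-13,-38,-7)
replace slot 3: 2·((-13)+(-38)) − (-7) = -95 → (-13,-38,-95)
replace slot 1: 2·((-38)+(-95)) − (-13) = -253 → (-253,-38,-95)

-253,-38,-95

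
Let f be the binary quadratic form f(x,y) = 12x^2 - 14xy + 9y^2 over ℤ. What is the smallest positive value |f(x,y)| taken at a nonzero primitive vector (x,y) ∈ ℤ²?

translate: b→10 (≡-14 mod 24), so (12,-14,9)→(12,10,7)
flip: (12,10,7)→(7,-10,12)
translate: b→4 (≡-10 mod 14), so (7,-10,12)→(7,4,9)
reduced (well bottom): (7,4,9) with a≤c, −a<b≤a
well minimum = a = 7

7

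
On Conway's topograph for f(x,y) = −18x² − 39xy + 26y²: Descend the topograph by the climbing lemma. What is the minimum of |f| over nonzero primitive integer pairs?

descent: ρ → (26,39,-18)  [lands on river]
river: ρ → (-18,33,32)
river: ρ → (32,31,-19)
river: ρ → (-19,45,18)
river: ρ → (18,27,-37)
river: ρ → (-37,47,8)
river: ρ → (8,49,-31)
river: ρ → (-31,13,26)
closes: descent 1, river 8
min |a| on river = 8

8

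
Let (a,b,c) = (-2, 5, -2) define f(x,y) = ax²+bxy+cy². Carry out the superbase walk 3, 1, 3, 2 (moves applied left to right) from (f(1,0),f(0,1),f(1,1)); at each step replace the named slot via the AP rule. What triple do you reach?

start (-2,-2,1) = (f(1,0),f(0,1),f(1,1))
replace slot 3: 2·((-2)+(-2)) − 1 = -9 → (-2,-2,-9)
replace slot 1: 2·((-2)+(-9)) − (-2) = -20 → (-20,-2,-9)
replace slot 3: 2·((-20)+(-2)) − (-9) = -35 → (-20,-2,-35)
replace slot 2: 2·((-20)+(-35)) − (-2) = -108 → (-20,-108,-35)

-20,-108,-35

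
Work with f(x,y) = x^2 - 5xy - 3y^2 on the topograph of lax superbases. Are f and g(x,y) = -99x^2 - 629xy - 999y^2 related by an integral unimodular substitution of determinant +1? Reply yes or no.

D₁ = 37, D₂ = 37
river cycle of f (length 6): (-3, 5, 1), (1, 5, -3), (-3, 1, 3), (3, 5, -1), (-1, 5, 3), (3, 1, -3)
river cycle of g (length 6): (-3, 5, 1), (1, 5, -3), (-3, 1, 3), (3, 5, -1), (-1, 5, 3), (3, 1, -3)
cycles coincide ⇒ equivalent

yes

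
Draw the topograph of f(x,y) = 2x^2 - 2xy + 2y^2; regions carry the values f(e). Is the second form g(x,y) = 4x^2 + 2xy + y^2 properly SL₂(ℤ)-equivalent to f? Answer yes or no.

D₁ = -12, D₂ = -12
f: translate: b→2 (≡-2 mod 4), so (2,-2,2)→(2,2,2)
f: reduced (well bottom): (2,2,2) with a≤c, −a<b≤a
g: flip: (4,2,1)→(1,-2,4)
g: translate: b→0 (≡-2 mod 2), so (1,-2,4)→(1,0,3)
g: reduced (well bottom): (1,0,3) with a≤c, −a<b≤a
reduced forms (2, 2, 2) vs (1, 0, 3) ⇒ inequivalent

no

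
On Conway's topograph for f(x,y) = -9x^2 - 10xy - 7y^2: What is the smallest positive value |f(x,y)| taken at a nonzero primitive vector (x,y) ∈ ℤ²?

translate: b→-8 (≡10 mod 18), so (9,10,7)→(9,-8,6)
flip: (9,-8,6)→(6,8,9)
translate: b→-4 (≡8 mod 12), so (6,8,9)→(6,-4,7)
reduced (well bottom): (6,-4,7) with a≤c, −a<b≤a
well minimum |f| = |-6| = 6 (negative-definite)

6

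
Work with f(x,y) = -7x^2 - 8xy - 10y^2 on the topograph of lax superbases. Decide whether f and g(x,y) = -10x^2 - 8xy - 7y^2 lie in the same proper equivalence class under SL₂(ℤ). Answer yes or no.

D₁ = -216, D₂ = -216
f is negative-definite; reduce −f:
−f: translate: b→-6 (≡8 mod 14), so (7,8,10)→(7,-6,9)
−f: reduced (well bottom): (7,-6,9) with a≤c, −a<b≤a
flip sign back: reduced form of f is (-7,6,-9)
g is negative-definite; reduce −g:
−g: flip: (10,8,7)→(7,-8,10)
−g: translate: b→6 (≡-8 mod 14), so (7,-8,10)→(7,6,9)
−g: reduced (well bottom): (7,6,9) with a≤c, −a<b≤a
flip sign back: reduced form of g is (-7,-6,-9)
reduced forms (-7, 6, -9) vs (-7, -6, -9) ⇒ inequivalent

no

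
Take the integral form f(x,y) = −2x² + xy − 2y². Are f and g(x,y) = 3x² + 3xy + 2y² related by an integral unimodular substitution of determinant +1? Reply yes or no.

D₁ = -15, D₂ = -15
f is negative-definite; reduce −f:
−f: flip: (2,-1,2)→(2,1,2)
−f: reduced (well bottom): (2,1,2) with a≤c, −a<b≤a
flip sign back: reduced form of f is (-2,-1,-2)
g: flip: (3,3,2)→(2,-3,3)
g: translate: b→1 (≡-3 mod 4), so (2,-3,3)→(2,1,2)
g: reduced (well bottom): (2,1,2) with a≤c, −a<b≤a
reduced forms (-2, -1, -2) vs (2, 1, 2) ⇒ inequivalent

no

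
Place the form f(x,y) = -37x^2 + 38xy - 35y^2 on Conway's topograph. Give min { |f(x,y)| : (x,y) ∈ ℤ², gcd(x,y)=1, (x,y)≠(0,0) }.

translate: b→36 (≡-38 mod 74), so (37,-38,35)→(37,36,34)
flip: (37,36,34)→(34,-36,37)
translate: b→32 (≡-36 mod 68), so (34,-36,37)→(34,32,35)
reduced (well bottom): (34,32,35) with a≤c, −a<b≤a
well minimum |f| = |-34| = 34 (negative-definite)

34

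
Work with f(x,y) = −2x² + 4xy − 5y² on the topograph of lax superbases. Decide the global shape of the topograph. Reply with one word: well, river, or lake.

D = b²−4ac = 4² − 4·(-2)·(-5) = -24
D < 0 ⇒ definite ⇒ every region one sign ⇒ single well

well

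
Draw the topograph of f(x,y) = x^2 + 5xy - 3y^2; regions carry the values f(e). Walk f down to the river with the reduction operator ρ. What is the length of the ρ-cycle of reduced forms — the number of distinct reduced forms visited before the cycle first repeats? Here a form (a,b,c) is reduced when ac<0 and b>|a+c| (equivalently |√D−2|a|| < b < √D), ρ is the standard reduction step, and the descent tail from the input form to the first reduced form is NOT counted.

D = 37, ⌊√D⌋ = 6
river: ρ → (-3,1,3)
river: ρ → (3,5,-1)
river: ρ → (-1,5,3)
river: ρ → (3,1,-3)
river: ρ → (-3,5,1)
river: ρ → (1,5,-3)
ρ-cycle length = 6 (tail of 0 descent steps not counted)

6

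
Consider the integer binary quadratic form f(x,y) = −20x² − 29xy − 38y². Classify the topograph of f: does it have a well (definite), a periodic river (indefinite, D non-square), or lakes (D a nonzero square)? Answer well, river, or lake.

D = b²−4ac = (-29)² − 4·(-20)·(-38) = -2199
D < 0 ⇒ definite ⇒ every region one sign ⇒ single well

well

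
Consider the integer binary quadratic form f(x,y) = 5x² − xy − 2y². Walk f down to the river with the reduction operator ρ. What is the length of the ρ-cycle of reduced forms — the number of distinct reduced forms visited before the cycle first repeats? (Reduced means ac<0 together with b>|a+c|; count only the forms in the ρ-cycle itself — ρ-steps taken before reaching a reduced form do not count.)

D = 41, ⌊√D⌋ = 6
descent: ρ → (-2,5,2)  [lands on river]
river: ρ → (2,3,-4)
river: ρ → (-4,5,1)
river: ρ → (1,5,-4)
river: ρ → (-4,3,2)
river: ρ → (2,5,-2)
river: ρ → (-2,3,4)
river: ρ → (4,5,-1)
river: ρ → (-1,5,4)
river: ρ → (4,3,-2)
ρ-cycle length = 10 (tail of 1 descent step not counted)

10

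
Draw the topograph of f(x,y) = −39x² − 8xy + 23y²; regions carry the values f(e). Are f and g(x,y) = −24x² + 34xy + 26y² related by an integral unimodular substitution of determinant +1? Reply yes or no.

D₁ = 3652, D₂ = 3652
river cycle of f (length 32): (23, 54, -8), (-8, 58, 9), (9, 50, -32), (-32, 14, 27), (27, 40, -19), (-19, 36, 31), (31, 26, -24), (-24, 22, 33), (33, 44, -13), (-13, 60, 1), … (22 more)
river cycle of g (length 32): (26, 18, -32), (-32, 46, 12), (12, 50, -24), (-24, 46, 16), (16, 50, -18), (-18, 58, 4), (4, 54, -46), (-46, 38, 12), (12, 58, -6), (-6, 50, 48), … (22 more)
cycles differ ⇒ inequivalent

no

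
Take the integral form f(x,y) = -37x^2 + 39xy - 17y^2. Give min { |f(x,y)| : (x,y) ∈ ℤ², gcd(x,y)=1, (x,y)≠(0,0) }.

translate: b→35 (≡-39 mod 74), so (37,-39,17)→(37,35,15)
flip: (37,35,15)→(15,-35,37)
translate: b→-5 (≡-35 mod 30), so (15,-35,37)→(15,-5,17)
reduced (well bottom): (15,-5,17) with a≤c, −a<b≤a
well minimum |f| = |-15| = 15 (negative-definite)

15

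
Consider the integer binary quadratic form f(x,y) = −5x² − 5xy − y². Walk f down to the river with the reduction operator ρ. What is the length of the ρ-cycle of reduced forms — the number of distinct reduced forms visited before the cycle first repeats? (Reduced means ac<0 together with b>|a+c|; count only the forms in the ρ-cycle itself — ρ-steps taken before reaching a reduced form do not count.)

D = 5, ⌊√D⌋ = 2
descent: ρ → (-1,1,1)  [lands on river]
river: ρ → (1,1,-1)
ρ-cycle length = 2 (tail of 1 descent step not counted)

2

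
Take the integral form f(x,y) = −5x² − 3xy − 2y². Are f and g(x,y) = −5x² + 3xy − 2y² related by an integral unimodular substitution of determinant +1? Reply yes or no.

D₁ = -31, D₂ = -31
f is negative-definite; reduce −f:
−f: flip: (5,3,2)→(2,-3,5)
−f: translate: b→1 (≡-3 mod 4), so (2,-3,5)→(2,1,4)
−f: reduced (well bottom): (2,1,4) with a≤c, −a<b≤a
flip sign back: reduced form of f is (-2,-1,-4)
g is negative-definite; reduce −g:
−g: flip: (5,-3,2)→(2,3,5)
−g: translate: b→-1 (≡3 mod 4), so (2,3,5)→(2,-1,4)
−g: reduced (well bottom): (2,-1,4) with a≤c, −a<b≤a
flip sign back: reduced form of g is (-2,1,-4)
reduced forms (-2, -1, -4) vs (-2, 1, -4) ⇒ inequivalent

no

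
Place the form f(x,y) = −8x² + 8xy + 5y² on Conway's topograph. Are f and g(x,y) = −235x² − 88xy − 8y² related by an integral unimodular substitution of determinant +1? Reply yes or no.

D₁ = 224, D₂ = 224
river cycle of f (length 4): (5, 12, -4), (-4, 12, 5), (5, 8, -8), (-8, 8, 5)
river cycle of g (length 4): (-8, 8, 5), (5, 12, -4), (-4, 12, 5), (5, 8, -8)
cycles coincide ⇒ equivalent

yes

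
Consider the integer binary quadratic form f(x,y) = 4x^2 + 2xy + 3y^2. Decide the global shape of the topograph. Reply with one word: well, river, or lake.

D = b²−4ac = 2² − 4·4·3 = -44
D < 0 ⇒ definite ⇒ every region one sign ⇒ single well

well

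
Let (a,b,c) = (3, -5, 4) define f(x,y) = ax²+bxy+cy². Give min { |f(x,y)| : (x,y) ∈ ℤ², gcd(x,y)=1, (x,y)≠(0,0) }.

translate: b→1 (≡-5 mod 6), so (3,-5,4)→(3,1,2)
flip: (3,1,2)→(2,-1,3)
reduced (well bottom): (2,-1,3) with a≤c, −a<b≤a
well minimum = a = 2

2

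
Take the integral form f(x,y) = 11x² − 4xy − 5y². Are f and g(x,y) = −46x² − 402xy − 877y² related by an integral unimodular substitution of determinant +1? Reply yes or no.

D₁ = 236, D₂ = 236
river cycle of f (length 6): (-5, 14, 2), (2, 14, -5), (-5, 6, 10), (10, 14, -1), (-1, 14, 10), (10, 6, -5)
river cycle of g (length 6): (-5, 14, 2), (2, 14, -5), (-5, 6, 10), (10, 14, -1), (-1, 14, 10), (10, 6, -5)
cycles coincide ⇒ equivalent

yes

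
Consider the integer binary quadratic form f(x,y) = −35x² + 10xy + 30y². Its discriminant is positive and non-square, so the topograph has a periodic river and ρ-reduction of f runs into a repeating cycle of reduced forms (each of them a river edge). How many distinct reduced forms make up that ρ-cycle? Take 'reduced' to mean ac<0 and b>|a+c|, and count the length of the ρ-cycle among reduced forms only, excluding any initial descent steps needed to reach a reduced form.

D = 4300, ⌊√D⌋ = 65
river: ρ → (30,50,-15)
river: ρ → (-15,40,45)
river: ρ → (45,50,-10)
river: ρ → (-10,50,45)
river: ρ → (45,40,-15)
river: ρ → (-15,50,30)
river: ρ → (30,10,-35)
river: ρ → (-35,60,5)
river: ρ → (5,60,-35)
river: ρ → (-35,10,30)
ρ-cycle length = 10 (tail of 0 descent steps not counted)

10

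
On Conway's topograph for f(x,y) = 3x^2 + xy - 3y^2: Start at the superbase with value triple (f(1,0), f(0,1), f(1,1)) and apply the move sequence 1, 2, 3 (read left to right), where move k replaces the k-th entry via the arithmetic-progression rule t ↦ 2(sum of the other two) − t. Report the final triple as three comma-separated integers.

start (3,-3,1) = (f(1,0),f(0,1),f(1,1))
replace slot 1: 2·((-3)+1) − 3 = -7 → (-7,-3,1)
replace slot 2: 2·((-7)+1) − (-3) = -9 → (-7,-9,1)
replace slot 3: 2·((-7)+(-9)) − 1 = -33 → (-7,-9,-33)

-7,-9,-33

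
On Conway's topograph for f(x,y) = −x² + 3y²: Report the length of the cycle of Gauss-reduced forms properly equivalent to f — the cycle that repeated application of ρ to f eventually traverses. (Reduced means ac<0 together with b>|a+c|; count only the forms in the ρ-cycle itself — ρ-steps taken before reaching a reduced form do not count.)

D = 12, ⌊√D⌋ = 3
descent: ρ → (3,0,-1)
descent: ρ → (-1,2,2)  [lands on river]
river: ρ → (2,2,-1)
ρ-cycle length = 2 (tail of 2 descent steps not counted)

2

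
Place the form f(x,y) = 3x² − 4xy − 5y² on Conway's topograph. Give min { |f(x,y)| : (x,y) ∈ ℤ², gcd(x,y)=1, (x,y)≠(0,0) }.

descent: ρ → (-5,4,3)  [lands on river]
river: ρ → (3,8,-1)
river: ρ → (-1,8,3)
river: ρ → (3,4,-5)
river: ρ → (-5,6,2)
river: ρ → (2,6,-5)
closes: descent 1, river 6
min |a| on river = 1

1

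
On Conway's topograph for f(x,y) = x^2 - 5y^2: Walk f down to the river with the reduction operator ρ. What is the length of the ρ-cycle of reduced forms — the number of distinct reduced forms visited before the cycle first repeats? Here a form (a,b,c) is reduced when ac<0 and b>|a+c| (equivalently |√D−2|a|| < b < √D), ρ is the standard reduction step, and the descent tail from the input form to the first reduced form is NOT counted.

D = 20, ⌊√D⌋ = 4
descent: ρ → (-5,0,1)
descent: ρ → (1,4,-1)  [lands on river]
river: ρ → (-1,4,1)
ρ-cycle length = 2 (tail of 2 descent steps not counted)

2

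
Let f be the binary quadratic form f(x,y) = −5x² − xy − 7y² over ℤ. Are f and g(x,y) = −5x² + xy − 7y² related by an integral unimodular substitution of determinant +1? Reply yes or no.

D₁ = -139, D₂ = -139
f is negative-definite; reduce −f:
−f: reduced (well bottom): (5,1,7) with a≤c, −a<b≤a
flip sign back: reduced form of f is (-5,-1,-7)
g is negative-definite; reduce −g:
−g: reduced (well bottom): (5,-1,7) with a≤c, −a<b≤a
flip sign back: reduced form of g is (-5,1,-7)
reduced forms (-5, -1, -7) vs (-5, 1, -7) ⇒ inequivalent

no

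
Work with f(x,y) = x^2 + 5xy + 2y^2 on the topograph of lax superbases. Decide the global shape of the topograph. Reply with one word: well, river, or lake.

D = b²−4ac = 5² − 4·1·2 = 17
D > 0 non-square ⇒ indefinite ⇒ periodic river

river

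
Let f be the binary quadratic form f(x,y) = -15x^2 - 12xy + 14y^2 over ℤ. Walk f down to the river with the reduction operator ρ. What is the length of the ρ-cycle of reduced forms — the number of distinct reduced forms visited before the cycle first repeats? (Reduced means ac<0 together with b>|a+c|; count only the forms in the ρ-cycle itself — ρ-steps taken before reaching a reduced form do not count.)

D = 984, ⌊√D⌋ = 31
descent: ρ → (14,12,-15)  [lands on river]
river: ρ → (-15,18,11)
river: ρ → (11,26,-7)
river: ρ → (-7,30,3)
river: ρ → (3,30,-7)
river: ρ → (-7,26,11)
river: ρ → (11,18,-15)
river: ρ → (-15,12,14)
river: ρ → (14,16,-13)
river: ρ → (-13,10,17)
river: ρ → (17,24,-6)
river: ρ → (-6,24,17)
river: ρ → (17,10,-13)
river: ρ → (-13,16,14)
ρ-cycle length = 14 (tail of 1 descent step not counted)

14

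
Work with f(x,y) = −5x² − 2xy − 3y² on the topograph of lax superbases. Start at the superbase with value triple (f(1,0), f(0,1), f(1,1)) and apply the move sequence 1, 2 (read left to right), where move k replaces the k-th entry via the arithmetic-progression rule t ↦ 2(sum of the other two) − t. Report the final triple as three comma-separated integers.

start (-5,-3,-10) = (f(1,0),f(0,1),f(1,1))
replace slot 1: 2·((-3)+(-10)) − (-5) = -21 → (-21,-3,-10)
replace slot 2: 2·((-21)+(-10)) − (-3) = -59 → (-21,-59,-10)

-21,-59,-10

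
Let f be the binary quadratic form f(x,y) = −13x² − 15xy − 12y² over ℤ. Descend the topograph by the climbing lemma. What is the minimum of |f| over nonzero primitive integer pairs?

translate: b→-11 (≡15 mod 26), so (13,15,12)→(13,-11,10)
flip: (13,-11,10)→(10,11,13)
translate: b→-9 (≡11 mod 20), so (10,11,13)→(10,-9,12)
reduced (well bottom): (10,-9,12) with a≤c, −a<b≤a
well minimum |f| = |-10| = 10 (negative-definite)

10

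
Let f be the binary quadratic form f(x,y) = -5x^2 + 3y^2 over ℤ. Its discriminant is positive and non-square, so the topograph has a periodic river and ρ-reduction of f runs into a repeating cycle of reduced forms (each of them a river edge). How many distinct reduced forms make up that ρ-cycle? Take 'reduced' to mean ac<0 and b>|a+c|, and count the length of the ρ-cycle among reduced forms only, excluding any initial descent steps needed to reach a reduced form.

D = 60, ⌊√D⌋ = 7
descent: ρ → (3,6,-2)  [lands on river]
river: ρ → (-2,6,3)
ρ-cycle length = 2 (tail of 1 descent step not counted)

2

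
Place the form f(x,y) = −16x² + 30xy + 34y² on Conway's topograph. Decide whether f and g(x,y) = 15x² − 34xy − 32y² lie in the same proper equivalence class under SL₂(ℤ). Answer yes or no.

D₁ = 3076, D₂ = 3076
river cycle of f (length 70): (34, 38, -12), (-12, 34, 40), (40, 46, -6), (-6, 50, 24), (24, 46, -10), (-10, 54, 4), (4, 50, -36), (-36, 22, 18), (18, 50, -8), (-8, 46, 30), … (60 more)
river cycle of g (length 74): (-32, 34, 15), (15, 26, -40), (-40, 54, 1), (1, 54, -40), (-40, 26, 15), (15, 34, -32), (-32, 30, 17), (17, 38, -24), (-24, 10, 31), (31, 52, -3), … (64 more)
cycles differ ⇒ inequivalent

no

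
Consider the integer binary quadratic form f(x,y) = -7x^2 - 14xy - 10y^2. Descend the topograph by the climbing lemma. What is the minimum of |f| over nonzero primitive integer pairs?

translate: b→0 (≡14 mod 14), so (7,14,10)→(7,0,3)
flip: (7,0,3)→(3,0,7)
reduced (well bottom): (3,0,7) with a≤c, −a<b≤a
well minimum |f| = |-3| = 3 (negative-definite)

3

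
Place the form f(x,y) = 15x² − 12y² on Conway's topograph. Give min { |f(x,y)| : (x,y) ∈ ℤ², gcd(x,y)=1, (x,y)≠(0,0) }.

descent: ρ → (-12,24,3)  [lands on river]
river: ρ → (3,24,-12)
closes: descent 1, river 2
min |a| on river = 3

3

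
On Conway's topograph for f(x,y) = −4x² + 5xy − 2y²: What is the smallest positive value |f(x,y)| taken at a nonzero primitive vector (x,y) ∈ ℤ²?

translate: b→3 (≡-5 mod 8), so (4,-5,2)→(4,3,1)
flip: (4,3,1)→(1,-3,4)
translate: b→1 (≡-3 mod 2), so (1,-3,4)→(1,1,2)
reduced (well bottom): (1,1,2) with a≤c, −a<b≤a
well minimum |f| = |-1| = 1 (negative-definite)

1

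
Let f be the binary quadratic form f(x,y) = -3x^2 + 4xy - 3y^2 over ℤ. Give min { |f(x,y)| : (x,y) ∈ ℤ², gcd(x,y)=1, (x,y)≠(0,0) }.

translate: b→2 (≡-4 mod 6), so (3,-4,3)→(3,2,2)
flip: (3,2,2)→(2,-2,3)
translate: b→2 (≡-2 mod 4), so (2,-2,3)→(2,2,3)
reduced (well bottom): (2,2,3) with a≤c, −a<b≤a
well minimum |f| = |-2| = 2 (negative-definite)

2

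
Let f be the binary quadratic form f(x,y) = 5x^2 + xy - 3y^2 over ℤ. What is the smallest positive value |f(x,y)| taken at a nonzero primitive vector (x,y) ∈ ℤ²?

descent: ρ → (-3,5,3)  [lands on river]
river: ρ → (3,7,-1)
river: ρ → (-1,7,3)
river: ρ → (3,5,-3)
river: ρ → (-3,7,1)
river: ρ → (1,7,-3)
closes: descent 1, river 6
min |a| on river = 1

1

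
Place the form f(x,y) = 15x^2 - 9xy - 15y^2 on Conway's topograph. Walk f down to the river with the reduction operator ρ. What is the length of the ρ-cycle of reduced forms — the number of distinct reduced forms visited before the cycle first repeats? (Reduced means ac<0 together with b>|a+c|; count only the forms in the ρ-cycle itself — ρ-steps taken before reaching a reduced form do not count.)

D = 981, ⌊√D⌋ = 31
descent: ρ → (-15,9,15)  [lands on river]
river: ρ → (15,21,-9)
river: ρ → (-9,15,21)
river: ρ → (21,27,-3)
river: ρ → (-3,27,21)
river: ρ → (21,15,-9)
river: ρ → (-9,21,15)
river: ρ → (15,9,-15)
river: ρ → (-15,21,9)
river: ρ → (9,15,-21)
river: ρ → (-21,27,3)
river: ρ → (3,27,-21)
river: ρ → (-21,15,9)
river: ρ → (9,21,-15)
ρ-cycle length = 14 (tail of 1 descent step not counted)

14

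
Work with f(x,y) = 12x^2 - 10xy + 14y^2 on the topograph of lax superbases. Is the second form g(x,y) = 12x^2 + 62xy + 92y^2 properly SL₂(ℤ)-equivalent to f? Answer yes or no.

D₁ = -572, D₂ = -572
f: reduced (well bottom): (12,-10,14) with a≤c, −a<b≤a
g: translate: b→-10 (≡62 mod 24), so (12,62,92)→(12,-10,14)
g: reduced (well bottom): (12,-10,14) with a≤c, −a<b≤a
reduced forms (12, -10, 14) vs (12, -10, 14) ⇒ equivalent

yes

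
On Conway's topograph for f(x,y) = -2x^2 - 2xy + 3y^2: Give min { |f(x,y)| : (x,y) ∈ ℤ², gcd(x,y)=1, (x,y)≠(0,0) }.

descent: ρ → (3,2,-2)  [lands on river]
river: ρ → (-2,2,3)
river: ρ → (3,4,-1)
river: ρ → (-1,4,3)
closes: descent 1, river 4
min |a| on river = 1

1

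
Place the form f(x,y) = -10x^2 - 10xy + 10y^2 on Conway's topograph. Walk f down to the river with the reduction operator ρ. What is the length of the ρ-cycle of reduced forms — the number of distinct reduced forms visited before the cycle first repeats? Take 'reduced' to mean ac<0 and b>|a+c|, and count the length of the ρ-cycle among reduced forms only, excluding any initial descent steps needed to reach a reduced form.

D = 500, ⌊√D⌋ = 22
descent: ρ → (10,10,-10)  [lands on river]
river: ρ → (-10,10,10)
ρ-cycle length = 2 (tail of 1 descent step not counted)

2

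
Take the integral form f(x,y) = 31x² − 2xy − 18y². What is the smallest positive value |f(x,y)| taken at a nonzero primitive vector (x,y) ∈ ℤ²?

descent: ρ → (-18,38,11)  [lands on river]
river: ρ → (11,28,-33)
river: ρ → (-33,38,6)
river: ρ → (6,46,-5)
river: ρ → (-5,44,15)
river: ρ → (15,46,-2)
river: ρ → (-2,46,15)
river: ρ → (15,44,-5)
river: ρ → (-5,46,6)
river: ρ → (6,38,-33)
river: ρ → (-33,28,11)
river: ρ → (11,38,-18)
river: ρ → (-18,34,15)
river: ρ → (15,26,-26)
river: ρ → (-26,26,15)
river: ρ → (15,34,-18)
closes: descent 1, river 16
min |a| on river = 2

2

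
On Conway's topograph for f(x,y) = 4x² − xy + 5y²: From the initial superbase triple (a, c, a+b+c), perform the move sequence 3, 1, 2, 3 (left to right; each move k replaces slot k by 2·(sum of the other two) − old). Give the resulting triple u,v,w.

start (4,5,8) = (f(1,0),f(0,1),f(1,1))
replace slot 3: 2·(4+5) − 8 = 10 → (4,5,10)
replace slot 1: 2·(5+10) − 4 = 26 → (26,5,10)
replace slot 2: 2·(26+10) − 5 = 67 → (26,67,10)
replace slot 3: 2·(26+67) − 10 = 176 → (26,67,176)

26,67,176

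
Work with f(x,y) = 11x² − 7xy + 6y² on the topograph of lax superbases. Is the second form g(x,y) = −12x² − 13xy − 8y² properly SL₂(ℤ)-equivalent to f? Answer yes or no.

D₁ = -215, D₂ = -215
f: flip: (11,-7,6)→(6,7,11)
f: translate: b→-5 (≡7 mod 12), so (6,7,11)→(6,-5,10)
f: reduced (well bottom): (6,-5,10) with a≤c, −a<b≤a
g is negative-definite; reduce −g:
−g: translate: b→-11 (≡13 mod 24), so (12,13,8)→(12,-11,7)
−g: flip: (12,-11,7)→(7,11,12)
−g: translate: b→-3 (≡11 mod 14), so (7,11,12)→(7,-3,8)
−g: reduced (well bottom): (7,-3,8) with a≤c, −a<b≤a
flip sign back: reduced form of g is (-7,3,-8)
reduced forms (6, -5, 10) vs (-7, 3, -8) ⇒ inequivalent

no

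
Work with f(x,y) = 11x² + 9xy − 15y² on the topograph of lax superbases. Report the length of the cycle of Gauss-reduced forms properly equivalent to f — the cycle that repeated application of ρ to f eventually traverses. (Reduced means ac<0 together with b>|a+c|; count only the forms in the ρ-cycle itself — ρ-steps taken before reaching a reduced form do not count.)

D = 741, ⌊√D⌋ = 27
river: ρ → (-15,21,5)
river: ρ → (5,19,-19)
river: ρ → (-19,19,5)
river: ρ → (5,21,-15)
river: ρ → (-15,9,11)
river: ρ → (11,13,-13)
river: ρ → (-13,13,11)
river: ρ → (11,9,-15)
ρ-cycle length = 8 (tail of 0 descent steps not counted)

8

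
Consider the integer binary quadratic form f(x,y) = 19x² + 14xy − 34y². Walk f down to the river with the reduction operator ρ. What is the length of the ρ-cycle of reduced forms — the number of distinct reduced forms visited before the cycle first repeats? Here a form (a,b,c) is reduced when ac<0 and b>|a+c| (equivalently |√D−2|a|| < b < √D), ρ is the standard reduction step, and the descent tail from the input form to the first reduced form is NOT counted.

D = 2780, ⌊√D⌋ = 52
descent: ρ → (-34,-14,19)
descent: ρ → (19,52,-1)  [lands on river]
river: ρ → (-1,52,19)
river: ρ → (19,24,-29)
river: ρ → (-29,34,14)
river: ρ → (14,50,-5)
river: ρ → (-5,50,14)
river: ρ → (14,34,-29)
river: ρ → (-29,24,19)
ρ-cycle length = 8 (tail of 2 descent steps not counted)

8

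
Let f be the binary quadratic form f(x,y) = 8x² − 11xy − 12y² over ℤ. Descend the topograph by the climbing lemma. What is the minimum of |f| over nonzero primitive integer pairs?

descent: ρ → (-12,11,8)  [lands on river]
river: ρ → (8,21,-2)
river: ρ → (-2,19,18)
river: ρ → (18,17,-3)
river: ρ → (-3,19,12)
river: ρ → (12,5,-10)
river: ρ → (-10,15,7)
river: ρ → (7,13,-12)
closes: descent 1, river 8
min |a| on river = 2

2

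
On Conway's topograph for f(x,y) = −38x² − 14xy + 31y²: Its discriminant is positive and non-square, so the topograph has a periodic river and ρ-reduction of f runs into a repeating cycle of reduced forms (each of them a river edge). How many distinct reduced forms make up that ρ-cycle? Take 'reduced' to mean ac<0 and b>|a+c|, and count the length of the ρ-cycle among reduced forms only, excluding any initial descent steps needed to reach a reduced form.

D = 4908, ⌊√D⌋ = 70
descent: ρ → (31,14,-38)  [lands on river]
river: ρ → (-38,62,7)
river: ρ → (7,64,-29)
river: ρ → (-29,52,19)
river: ρ → (19,62,-14)
river: ρ → (-14,50,43)
river: ρ → (43,36,-21)
river: ρ → (-21,48,31)
ρ-cycle length = 8 (tail of 1 descent step not counted)

8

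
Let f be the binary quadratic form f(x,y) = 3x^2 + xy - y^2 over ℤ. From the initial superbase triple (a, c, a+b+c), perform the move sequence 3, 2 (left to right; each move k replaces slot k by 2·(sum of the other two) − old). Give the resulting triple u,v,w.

start (3,-1,3) = (f(1,0),f(0,1),f(1,1))
replace slot 3: 2·(3+(-1)) − 3 = 1 → (3,-1,1)
replace slot 2: 2·(3+1) − (-1) = 9 → (3,9,1)

3,9,1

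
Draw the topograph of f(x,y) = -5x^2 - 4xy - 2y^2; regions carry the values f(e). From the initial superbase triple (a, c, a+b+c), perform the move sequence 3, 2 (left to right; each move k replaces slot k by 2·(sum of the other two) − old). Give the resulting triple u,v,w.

start (-5,-2,-11) = (f(1,0),f(0,1),f(1,1))
replace slot 3: 2·((-5)+(-2)) − (-11) = -3 → (-5,-2,-3)
replace slot 2: 2·((-5)+(-3)) − (-2) = -14 → (-5,-14,-3)

-5,-14,-3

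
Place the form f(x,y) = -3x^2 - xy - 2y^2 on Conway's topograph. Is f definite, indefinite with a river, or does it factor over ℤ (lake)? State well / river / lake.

D = b²−4ac = (-1)² − 4·(-3)·(-2) = -23
D < 0 ⇒ definite ⇒ every region one sign ⇒ single well

well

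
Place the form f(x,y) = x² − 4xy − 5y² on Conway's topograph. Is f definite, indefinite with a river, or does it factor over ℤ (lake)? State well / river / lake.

D = b²−4ac = (-4)² − 4·1·(-5) = 36
D = 6² is a perfect square ⇒ form factors over ℤ ⇒ lakes

lake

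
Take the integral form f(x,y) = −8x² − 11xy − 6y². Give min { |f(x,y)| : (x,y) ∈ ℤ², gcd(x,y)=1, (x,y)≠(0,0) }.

translate: b→-5 (≡11 mod 16), so (8,11,6)→(8,-5,3)
flip: (8,-5,3)→(3,5,8)
translate: b→-1 (≡5 mod 6), so (3,5,8)→(3,-1,6)
reduced (well bottom): (3,-1,6) with a≤c, −a<b≤a
well minimum |f| = |-3| = 3 (negative-definite)

3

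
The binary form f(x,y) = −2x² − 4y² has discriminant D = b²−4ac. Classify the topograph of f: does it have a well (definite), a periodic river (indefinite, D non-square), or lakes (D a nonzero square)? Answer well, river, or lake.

D = b²−4ac = 0² − 4·(-2)·(-4) = -32
D < 0 ⇒ definite ⇒ every region one sign ⇒ single well

well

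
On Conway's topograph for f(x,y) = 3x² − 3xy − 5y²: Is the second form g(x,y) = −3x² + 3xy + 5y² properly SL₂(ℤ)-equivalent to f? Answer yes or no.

D₁ = 69, D₂ = 69
river cycle of f (length 4): (-5, 3, 3), (3, 3, -5), (-5, 7, 1), (1, 7, -5)
river cycle of g (length 4): (5, 7, -1), (-1, 7, 5), (5, 3, -3), (-3, 3, 5)
cycles differ ⇒ inequivalent

no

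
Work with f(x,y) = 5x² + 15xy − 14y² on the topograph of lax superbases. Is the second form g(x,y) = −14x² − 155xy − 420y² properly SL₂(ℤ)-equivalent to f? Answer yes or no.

D₁ = 505, D₂ = 505
river cycle of f (length 8): (-14, 13, 6), (6, 11, -16), (-16, 21, 1), (1, 21, -16), (-16, 11, 6), (6, 13, -14), (-14, 15, 5), (5, 15, -14)
river cycle of g (length 8): (-14, 13, 6), (6, 11, -16), (-16, 21, 1), (1, 21, -16), (-16, 11, 6), (6, 13, -14), (-14, 15, 5), (5, 15, -14)
cycles coincide ⇒ equivalent

yes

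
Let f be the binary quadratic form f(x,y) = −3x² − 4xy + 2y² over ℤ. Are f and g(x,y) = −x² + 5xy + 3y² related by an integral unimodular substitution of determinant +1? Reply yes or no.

D₁ = 40, D₂ = 37
discriminants differ ⇒ not SL₂(ℤ)-equivalent

no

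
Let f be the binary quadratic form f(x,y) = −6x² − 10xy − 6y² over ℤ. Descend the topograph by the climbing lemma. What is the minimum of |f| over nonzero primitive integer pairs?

translate: b→-2 (≡10 mod 12), so (6,10,6)→(6,-2,2)
flip: (6,-2,2)→(2,2,6)
reduced (well bottom): (2,2,6) with a≤c, −a<b≤a
well minimum |f| = |-2| = 2 (negative-definite)

2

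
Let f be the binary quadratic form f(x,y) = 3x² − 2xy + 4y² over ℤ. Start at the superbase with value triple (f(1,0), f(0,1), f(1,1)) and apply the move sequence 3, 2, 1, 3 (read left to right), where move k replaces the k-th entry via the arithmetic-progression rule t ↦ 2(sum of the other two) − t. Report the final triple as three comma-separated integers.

start (3,4,5) = (f(1,0),f(0,1),f(1,1))
replace slot 3: 2·(3+4) − 5 = 9 → (3,4,9)
replace slot 2: 2·(3+9) − 4 = 20 → (3,20,9)
replace slot 1: 2·(20+9) − 3 = 55 → (55,20,9)
replace slot 3: 2·(55+20) − 9 = 141 → (55,20,141)

55,20,141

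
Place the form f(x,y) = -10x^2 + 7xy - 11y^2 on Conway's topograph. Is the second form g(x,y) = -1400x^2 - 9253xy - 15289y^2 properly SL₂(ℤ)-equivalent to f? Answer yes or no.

D₁ = -391, D₂ = -391
f is negative-definite; reduce −f:
−f: reduced (well bottom): (10,-7,11) with a≤c, −a<b≤a
flip sign back: reduced form of f is (-10,7,-11)
g is negative-definite; reduce −g:
−g: translate: b→853 (≡9253 mod 2800), so (1400,9253,15289)→(1400,853,130)
−g: flip: (1400,853,130)→(130,-853,1400)
−g: translate: b→-73 (≡-853 mod 260), so (130,-853,1400)→(130,-73,11)
−g: flip: (130,-73,11)→(11,73,130)
−g: translate: b→7 (≡73 mod 22), so (11,73,130)→(11,7,10)
−g: flip: (11,7,10)→(10,-7,11)
−g: reduced (well bottom): (10,-7,11) with a≤c, −a<b≤a
flip sign back: reduced form of g is (-10,7,-11)
reduced forms (-10, 7, -11) vs (-10, 7, -11) ⇒ equivalent

yes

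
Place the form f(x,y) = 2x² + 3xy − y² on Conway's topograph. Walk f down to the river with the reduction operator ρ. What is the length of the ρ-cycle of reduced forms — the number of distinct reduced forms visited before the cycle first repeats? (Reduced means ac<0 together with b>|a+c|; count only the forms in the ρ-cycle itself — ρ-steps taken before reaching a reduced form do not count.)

D = 17, ⌊√D⌋ = 4
river: ρ → (-1,3,2)
river: ρ → (2,1,-2)
river: ρ → (-2,3,1)
river: ρ → (1,3,-2)
river: ρ → (-2,1,2)
river: ρ → (2,3,-1)
ρ-cycle length = 6 (tail of 0 descent steps not counted)

6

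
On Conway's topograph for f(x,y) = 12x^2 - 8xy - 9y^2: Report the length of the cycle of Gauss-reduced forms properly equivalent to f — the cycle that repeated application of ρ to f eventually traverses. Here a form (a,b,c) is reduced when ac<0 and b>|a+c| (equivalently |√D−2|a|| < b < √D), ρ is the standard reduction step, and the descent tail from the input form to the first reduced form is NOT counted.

D = 496, ⌊√D⌋ = 22
descent: ρ → (-9,8,12)  [lands on river]
river: ρ → (12,16,-5)
river: ρ → (-5,14,15)
river: ρ → (15,16,-4)
river: ρ → (-4,16,15)
river: ρ → (15,14,-5)
river: ρ → (-5,16,12)
river: ρ → (12,8,-9)
river: ρ → (-9,10,11)
river: ρ → (11,12,-8)
river: ρ → (-8,20,3)
river: ρ → (3,22,-1)
river: ρ → (-1,22,3)
river: ρ → (3,20,-8)
river: ρ → (-8,12,11)
river: ρ → (11,10,-9)
ρ-cycle length = 16 (tail of 1 descent step not counted)

16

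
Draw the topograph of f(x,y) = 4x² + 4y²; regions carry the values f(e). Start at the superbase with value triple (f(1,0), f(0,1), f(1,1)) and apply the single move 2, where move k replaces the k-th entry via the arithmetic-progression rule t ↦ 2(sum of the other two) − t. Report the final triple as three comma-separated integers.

start (4,4,8) = (f(1,0),f(0,1),f(1,1))
replace slot 2: 2·(4+8) − 4 = 20 → (4,20,8)

4,20,8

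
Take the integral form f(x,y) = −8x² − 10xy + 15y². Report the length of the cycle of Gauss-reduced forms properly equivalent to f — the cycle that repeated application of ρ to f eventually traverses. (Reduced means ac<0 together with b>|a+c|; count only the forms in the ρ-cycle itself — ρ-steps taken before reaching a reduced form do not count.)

D = 580, ⌊√D⌋ = 24
descent: ρ → (15,10,-8)  [lands on river]
river: ρ → (-8,22,3)
river: ρ → (3,20,-15)
river: ρ → (-15,10,8)
river: ρ → (8,22,-3)
river: ρ → (-3,20,15)
ρ-cycle length = 6 (tail of 1 descent step not counted)

6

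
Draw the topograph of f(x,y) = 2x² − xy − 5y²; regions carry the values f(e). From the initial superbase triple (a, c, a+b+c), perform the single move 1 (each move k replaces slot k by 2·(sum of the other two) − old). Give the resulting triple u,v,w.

start (2,-5,-4) = (f(1,0),f(0,1),f(1,1))
replace slot 1: 2·((-5)+(-4)) − 2 = -20 → (-20,-5,-4)

-20,-5,-4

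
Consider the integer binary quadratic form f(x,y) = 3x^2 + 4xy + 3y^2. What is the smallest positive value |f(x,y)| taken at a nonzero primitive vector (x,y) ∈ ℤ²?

translate: b→-2 (≡4 mod 6), so (3,4,3)→(3,-2,2)
flip: (3,-2,2)→(2,2,3)
reduced (well bottom): (2,2,3) with a≤c, −a<b≤a
well minimum = a = 2

2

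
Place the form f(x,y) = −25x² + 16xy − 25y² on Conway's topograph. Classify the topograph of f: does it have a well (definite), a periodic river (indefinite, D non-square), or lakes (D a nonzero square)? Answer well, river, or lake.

D = b²−4ac = 16² − 4·(-25)·(-25) = -2244
D < 0 ⇒ definite ⇒ every region one sign ⇒ single well

well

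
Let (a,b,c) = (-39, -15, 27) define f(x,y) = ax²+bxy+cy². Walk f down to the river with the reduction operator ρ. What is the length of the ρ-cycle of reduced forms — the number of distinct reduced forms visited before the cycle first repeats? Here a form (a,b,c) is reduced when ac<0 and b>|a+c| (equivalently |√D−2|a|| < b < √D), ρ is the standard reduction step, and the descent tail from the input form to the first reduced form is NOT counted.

D = 4437, ⌊√D⌋ = 66
descent: ρ → (27,15,-39)  [lands on river]
river: ρ → (-39,63,3)
river: ρ → (3,63,-39)
river: ρ → (-39,15,27)
river: ρ → (27,39,-27)
river: ρ → (-27,15,39)
river: ρ → (39,63,-3)
river: ρ → (-3,63,39)
river: ρ → (39,15,-27)
river: ρ → (-27,39,27)
ρ-cycle length = 10 (tail of 1 descent step not counted)

10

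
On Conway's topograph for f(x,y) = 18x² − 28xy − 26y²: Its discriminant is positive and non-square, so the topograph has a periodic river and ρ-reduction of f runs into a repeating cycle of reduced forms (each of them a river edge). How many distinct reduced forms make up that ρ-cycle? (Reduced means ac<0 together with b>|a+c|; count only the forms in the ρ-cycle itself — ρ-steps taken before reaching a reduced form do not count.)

D = 2656, ⌊√D⌋ = 51
descent: ρ → (-26,28,18)  [lands on river]
river: ρ → (18,44,-10)
river: ρ → (-10,36,34)
river: ρ → (34,32,-12)
river: ρ → (-12,40,22)
river: ρ → (22,48,-4)
river: ρ → (-4,48,22)
river: ρ → (22,40,-12)
river: ρ → (-12,32,34)
river: ρ → (34,36,-10)
river: ρ → (-10,44,18)
river: ρ → (18,28,-26)
river: ρ → (-26,24,20)
river: ρ → (20,16,-30)
river: ρ → (-30,44,6)
river: ρ → (6,40,-44)
river: ρ → (-44,48,2)
river: ρ → (2,48,-44)
river: ρ → (-44,40,6)
river: ρ → (6,44,-30)
river: ρ → (-30,16,20)
river: ρ → (20,24,-26)
ρ-cycle length = 22 (tail of 1 descent step not counted)

22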